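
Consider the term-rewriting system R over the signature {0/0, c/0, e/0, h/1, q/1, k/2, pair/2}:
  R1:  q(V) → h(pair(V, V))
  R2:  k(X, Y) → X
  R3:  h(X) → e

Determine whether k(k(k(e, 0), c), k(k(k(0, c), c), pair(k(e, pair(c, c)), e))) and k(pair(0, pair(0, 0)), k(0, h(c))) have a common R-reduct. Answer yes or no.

Reduce t₁ = k(k(k(e, 0), c), k(k(k(0, c), c), pair(k(e, pair(c, c)), e))):
1. k(k(k(e, 0), c), k(k(k(0, c), c), pair(k(e, pair(c, c)), e)))  →  k(k(e, 0), c)   [R2 at ε]
2. k(k(e, 0), c)  →  k(e, 0)   [R2 at ε]
3. k(e, 0)  →  e   [R2 at ε]

Reduce t₂ = k(pair(0, pair(0, 0)), k(0, h(c))):
1. k(pair(0, pair(0, 0)), k(0, h(c)))  →  pair(0, pair(0, 0))   [R2 at ε]

no — NF(t₁) = e, NF(t₂) = pair(0, pair(0, 0))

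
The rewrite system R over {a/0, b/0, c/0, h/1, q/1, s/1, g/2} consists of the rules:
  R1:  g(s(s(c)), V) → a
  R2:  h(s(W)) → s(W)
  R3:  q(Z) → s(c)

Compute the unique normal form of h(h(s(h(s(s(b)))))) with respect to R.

s(s(s(b)))

1. h(h(s(h(s(s(b))))))  →  h(s(h(s(s(b)))))   [R2 at 1]
2. h(s(h(s(s(b)))))  →  s(h(s(s(b))))   [R2 at ε]
3. s(h(s(s(b))))  →  s(s(s(b)))   [R2 at 1]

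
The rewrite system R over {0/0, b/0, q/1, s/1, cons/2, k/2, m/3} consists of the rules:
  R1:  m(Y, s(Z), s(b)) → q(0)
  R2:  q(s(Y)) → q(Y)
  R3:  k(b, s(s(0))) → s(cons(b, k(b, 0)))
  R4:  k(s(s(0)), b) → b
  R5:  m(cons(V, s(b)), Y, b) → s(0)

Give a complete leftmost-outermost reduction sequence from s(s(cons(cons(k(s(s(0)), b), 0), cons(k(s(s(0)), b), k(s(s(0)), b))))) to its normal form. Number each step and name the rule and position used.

s(s(cons(cons(b, 0), cons(b, b))))

1. s(s(cons(cons(k(s(s(0)), b), 0), cons(k(s(s(0)), b), k(s(s(0)), b)))))  →  s(s(cons(cons(b, 0), cons(k(s(s(0)), b), k(s(s(0)), b)))))   [R4 at 1.1.1.1]
2. s(s(cons(cons(b, 0), cons(k(s(s(0)), b), k(s(s(0)), b)))))  →  s(s(cons(cons(b, 0), cons(b, k(s(s(0)), b)))))   [R4 at 1.1.2.1]
3. s(s(cons(cons(b, 0), cons(b, k(s(s(0)), b)))))  →  s(s(cons(cons(b, 0), cons(b, b))))   [R4 at 1.1.2.2]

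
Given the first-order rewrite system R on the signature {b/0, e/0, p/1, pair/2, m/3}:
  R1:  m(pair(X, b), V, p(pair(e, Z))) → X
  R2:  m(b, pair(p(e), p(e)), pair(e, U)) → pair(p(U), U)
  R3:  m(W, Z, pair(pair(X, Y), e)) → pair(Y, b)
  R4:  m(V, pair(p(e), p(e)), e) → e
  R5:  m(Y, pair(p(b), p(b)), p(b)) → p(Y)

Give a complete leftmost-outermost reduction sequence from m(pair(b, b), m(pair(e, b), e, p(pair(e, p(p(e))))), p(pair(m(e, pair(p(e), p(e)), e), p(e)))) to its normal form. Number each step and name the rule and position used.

b

1. m(pair(b, b), m(pair(e, b), e, p(pair(e, p(p(e))))), p(pair(m(e, pair(p(e), p(e)), e), p(e))))  →  m(pair(b, b), e, p(pair(m(e, pair(p(e), p(e)), e), p(e))))   [R1 at 2]
2. m(pair(b, b), e, p(pair(m(e, pair(p(e), p(e)), e), p(e))))  →  m(pair(b, b), e, p(pair(e, p(e))))   [R4 at 3.1.1]
3. m(pair(b, b), e, p(pair(e, p(e))))  →  b   [R1 at ε]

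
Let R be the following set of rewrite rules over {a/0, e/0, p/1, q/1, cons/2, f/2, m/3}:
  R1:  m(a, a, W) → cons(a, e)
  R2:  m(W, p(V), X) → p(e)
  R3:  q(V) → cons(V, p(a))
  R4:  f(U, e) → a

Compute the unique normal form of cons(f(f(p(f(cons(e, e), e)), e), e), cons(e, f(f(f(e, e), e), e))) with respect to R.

1. cons(f(f(p(f(cons(e, e), e)), e), e), cons(e, f(f(f(e, e), e), e)))  →  cons(a, cons(e, f(f(f(e, e), e), e)))   [R4 at 1]
2. cons(a, cons(e, f(f(f(e, e), e), e)))  →  cons(a, cons(e, a))   [R4 at 2.2]

cons(a, cons(e, a))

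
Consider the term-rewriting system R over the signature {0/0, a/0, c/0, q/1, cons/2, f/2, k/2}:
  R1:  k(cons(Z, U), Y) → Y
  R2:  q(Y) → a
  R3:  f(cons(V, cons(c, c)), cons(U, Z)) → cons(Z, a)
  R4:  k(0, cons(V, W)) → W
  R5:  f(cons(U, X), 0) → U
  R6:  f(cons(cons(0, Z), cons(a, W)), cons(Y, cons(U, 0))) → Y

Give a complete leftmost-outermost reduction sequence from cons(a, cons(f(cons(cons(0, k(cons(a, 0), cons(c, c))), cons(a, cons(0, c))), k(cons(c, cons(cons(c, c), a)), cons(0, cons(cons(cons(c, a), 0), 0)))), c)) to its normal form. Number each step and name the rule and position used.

cons(a, cons(0, c))

1. cons(a, cons(f(cons(cons(0, k(cons(a, 0), cons(c, c))), cons(a, cons(0, c))), k(cons(c, cons(cons(c, c), a)), cons(0, cons(cons(cons(c, a), 0), 0)))), c))  →  cons(a, cons(f(cons(cons(0, cons(c, c)), cons(a, cons(0, c))), k(cons(c, cons(cons(c, c), a)), cons(0, cons(cons(cons(c, a), 0), 0)))), c))   [R1 at 2.1.1.1.2]
2. cons(a, cons(f(cons(cons(0, cons(c, c)), cons(a, cons(0, c))), k(cons(c, cons(cons(c, c), a)), cons(0, cons(cons(cons(c, a), 0), 0)))), c))  →  cons(a, cons(f(cons(cons(0, cons(c, c)), cons(a, cons(0, c))), cons(0, cons(cons(cons(c, a), 0), 0))), c))   [R1 at 2.1.2]
3. cons(a, cons(f(cons(cons(0, cons(c, c)), cons(a, cons(0, c))), cons(0, cons(cons(cons(c, a), 0), 0))), c))  →  cons(a, cons(0, c))   [R6 at 2.1]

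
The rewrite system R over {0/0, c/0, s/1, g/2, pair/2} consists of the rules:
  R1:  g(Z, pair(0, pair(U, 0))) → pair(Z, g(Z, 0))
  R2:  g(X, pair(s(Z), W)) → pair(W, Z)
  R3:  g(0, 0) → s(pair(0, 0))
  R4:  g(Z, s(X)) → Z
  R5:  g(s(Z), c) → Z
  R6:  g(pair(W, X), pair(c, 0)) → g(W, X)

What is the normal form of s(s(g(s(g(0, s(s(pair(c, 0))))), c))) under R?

s(s(0))

1. s(s(g(s(g(0, s(s(pair(c, 0))))), c)))  →  s(s(g(0, s(s(pair(c, 0))))))   [R5 at 1.1]
2. s(s(g(0, s(s(pair(c, 0))))))  →  s(s(0))   [R4 at 1.1]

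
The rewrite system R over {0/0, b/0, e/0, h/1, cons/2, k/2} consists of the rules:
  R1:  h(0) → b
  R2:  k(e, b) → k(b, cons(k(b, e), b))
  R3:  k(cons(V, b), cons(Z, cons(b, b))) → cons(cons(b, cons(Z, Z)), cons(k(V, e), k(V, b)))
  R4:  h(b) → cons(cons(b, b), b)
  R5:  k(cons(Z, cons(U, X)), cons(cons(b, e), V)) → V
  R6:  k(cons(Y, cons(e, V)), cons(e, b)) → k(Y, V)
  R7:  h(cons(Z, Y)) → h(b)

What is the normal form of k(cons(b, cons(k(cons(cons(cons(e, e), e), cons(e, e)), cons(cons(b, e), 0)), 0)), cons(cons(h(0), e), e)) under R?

e

1. k(cons(b, cons(k(cons(cons(cons(e, e), e), cons(e, e)), cons(cons(b, e), 0)), 0)), cons(cons(h(0), e), e))  →  k(cons(b, cons(0, 0)), cons(cons(h(0), e), e))   [R5 at 1.2.1]
2. k(cons(b, cons(0, 0)), cons(cons(h(0), e), e))  →  k(cons(b, cons(0, 0)), cons(cons(b, e), e))   [R1 at 2.1.1]
3. k(cons(b, cons(0, 0)), cons(cons(b, e), e))  →  e   [R5 at ε]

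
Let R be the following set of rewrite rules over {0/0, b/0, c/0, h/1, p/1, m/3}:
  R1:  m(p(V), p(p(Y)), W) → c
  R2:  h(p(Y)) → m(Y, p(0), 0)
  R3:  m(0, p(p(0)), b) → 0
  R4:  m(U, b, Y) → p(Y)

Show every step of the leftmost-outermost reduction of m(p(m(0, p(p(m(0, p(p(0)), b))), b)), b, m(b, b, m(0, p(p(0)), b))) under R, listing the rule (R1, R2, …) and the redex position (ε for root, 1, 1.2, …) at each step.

1. m(p(m(0, p(p(m(0, p(p(0)), b))), b)), b, m(b, b, m(0, p(p(0)), b)))  →  p(m(b, b, m(0, p(p(0)), b)))   [R4 at ε]
2. p(m(b, b, m(0, p(p(0)), b)))  →  p(p(m(0, p(p(0)), b)))   [R4 at 1]
3. p(p(m(0, p(p(0)), b)))  →  p(p(0))   [R3 at 1.1]

p(p(0))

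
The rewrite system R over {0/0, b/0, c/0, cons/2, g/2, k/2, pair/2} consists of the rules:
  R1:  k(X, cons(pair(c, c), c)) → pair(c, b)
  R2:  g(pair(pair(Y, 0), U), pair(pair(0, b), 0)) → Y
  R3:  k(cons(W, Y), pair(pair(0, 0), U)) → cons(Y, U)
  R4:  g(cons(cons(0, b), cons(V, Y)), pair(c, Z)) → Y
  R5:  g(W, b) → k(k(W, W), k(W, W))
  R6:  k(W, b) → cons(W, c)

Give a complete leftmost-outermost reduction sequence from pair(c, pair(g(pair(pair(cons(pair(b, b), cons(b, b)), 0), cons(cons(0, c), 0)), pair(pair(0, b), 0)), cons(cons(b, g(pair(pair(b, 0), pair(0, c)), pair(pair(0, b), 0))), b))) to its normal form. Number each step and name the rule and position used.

1. pair(c, pair(g(pair(pair(cons(pair(b, b), cons(b, b)), 0), cons(cons(0, c), 0)), pair(pair(0, b), 0)), cons(cons(b, g(pair(pair(b, 0), pair(0, c)), pair(pair(0, b), 0))), b)))  →  pair(c, pair(cons(pair(b, b), cons(b, b)), cons(cons(b, g(pair(pair(b, 0), pair(0, c)), pair(pair(0, b), 0))), b)))   [R2 at 2.1]
2. pair(c, pair(cons(pair(b, b), cons(b, b)), cons(cons(b, g(pair(pair(b, 0), pair(0, c)), pair(pair(0, b), 0))), b)))  →  pair(c, pair(cons(pair(b, b), cons(b, b)), cons(cons(b, b), b)))   [R2 at 2.2.1.2]

pair(c, pair(cons(pair(b, b), cons(b, b)), cons(cons(b, b), b)))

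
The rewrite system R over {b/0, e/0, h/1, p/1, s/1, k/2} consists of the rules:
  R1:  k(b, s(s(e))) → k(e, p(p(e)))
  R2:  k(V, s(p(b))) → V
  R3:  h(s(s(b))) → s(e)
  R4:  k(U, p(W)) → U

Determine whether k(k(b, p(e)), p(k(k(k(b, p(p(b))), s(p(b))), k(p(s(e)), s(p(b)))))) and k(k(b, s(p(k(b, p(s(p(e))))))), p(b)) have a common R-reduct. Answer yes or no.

yes — NF(t₁) = b, NF(t₂) = b

Reduce t₁ = k(k(b, p(e)), p(k(k(k(b, p(p(b))), s(p(b))), k(p(s(e)), s(p(b)))))):
1. k(k(b, p(e)), p(k(k(k(b, p(p(b))), s(p(b))), k(p(s(e)), s(p(b))))))  →  k(b, p(e))   [R4 at ε]
2. k(b, p(e))  →  b   [R4 at ε]

Reduce t₂ = k(k(b, s(p(k(b, p(s(p(e))))))), p(b)):
1. k(k(b, s(p(k(b, p(s(p(e))))))), p(b))  →  k(b, s(p(k(b, p(s(p(e)))))))   [R4 at ε]
2. k(b, s(p(k(b, p(s(p(e)))))))  →  k(b, s(p(b)))   [R4 at 2.1.1]
3. k(b, s(p(b)))  →  b   [R2 at ε]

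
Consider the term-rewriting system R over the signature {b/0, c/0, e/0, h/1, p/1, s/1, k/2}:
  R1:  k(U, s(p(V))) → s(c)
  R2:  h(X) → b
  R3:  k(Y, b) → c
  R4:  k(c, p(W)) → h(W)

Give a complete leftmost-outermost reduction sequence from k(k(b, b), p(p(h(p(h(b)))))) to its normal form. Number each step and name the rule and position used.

1. k(k(b, b), p(p(h(p(h(b))))))  →  k(c, p(p(h(p(h(b))))))   [R3 at 1]
2. k(c, p(p(h(p(h(b))))))  →  h(p(h(p(h(b)))))   [R4 at ε]
3. h(p(h(p(h(b)))))  →  b   [R2 at ε]

b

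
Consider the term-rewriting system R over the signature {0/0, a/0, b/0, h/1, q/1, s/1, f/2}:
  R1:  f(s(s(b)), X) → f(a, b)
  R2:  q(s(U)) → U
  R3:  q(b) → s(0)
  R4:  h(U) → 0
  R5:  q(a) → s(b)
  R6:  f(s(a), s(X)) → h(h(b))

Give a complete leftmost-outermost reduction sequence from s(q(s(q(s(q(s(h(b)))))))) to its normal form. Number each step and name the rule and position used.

s(0)

1. s(q(s(q(s(q(s(h(b))))))))  →  s(q(s(q(s(h(b))))))   [R2 at 1]
2. s(q(s(q(s(h(b))))))  →  s(q(s(h(b))))   [R2 at 1]
3. s(q(s(h(b))))  →  s(h(b))   [R2 at 1]
4. s(h(b))  →  s(0)   [R4 at 1]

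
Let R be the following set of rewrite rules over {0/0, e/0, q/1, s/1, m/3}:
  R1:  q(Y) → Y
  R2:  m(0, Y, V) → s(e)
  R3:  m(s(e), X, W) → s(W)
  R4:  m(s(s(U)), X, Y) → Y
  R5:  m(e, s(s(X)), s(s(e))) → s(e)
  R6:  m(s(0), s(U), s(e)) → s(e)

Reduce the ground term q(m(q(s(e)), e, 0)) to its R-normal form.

s(0)

1. q(m(q(s(e)), e, 0))  →  m(q(s(e)), e, 0)   [R1 at ε]
2. m(q(s(e)), e, 0)  →  m(s(e), e, 0)   [R1 at 1]
3. m(s(e), e, 0)  →  s(0)   [R3 at ε]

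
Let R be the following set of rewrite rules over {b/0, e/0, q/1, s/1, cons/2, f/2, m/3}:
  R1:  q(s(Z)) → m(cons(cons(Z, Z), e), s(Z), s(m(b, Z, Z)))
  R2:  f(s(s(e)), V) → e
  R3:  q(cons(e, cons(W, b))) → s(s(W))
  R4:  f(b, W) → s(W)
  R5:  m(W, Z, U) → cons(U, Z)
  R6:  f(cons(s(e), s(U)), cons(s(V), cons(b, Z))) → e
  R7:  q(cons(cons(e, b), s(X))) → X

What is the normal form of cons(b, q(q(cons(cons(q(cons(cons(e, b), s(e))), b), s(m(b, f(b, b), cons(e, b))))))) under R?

cons(b, b)

1. cons(b, q(q(cons(cons(q(cons(cons(e, b), s(e))), b), s(m(b, f(b, b), cons(e, b)))))))  →  cons(b, q(q(cons(cons(e, b), s(m(b, f(b, b), cons(e, b)))))))   [R7 at 2.1.1.1.1]
2. cons(b, q(q(cons(cons(e, b), s(m(b, f(b, b), cons(e, b)))))))  →  cons(b, q(m(b, f(b, b), cons(e, b))))   [R7 at 2.1]
3. cons(b, q(m(b, f(b, b), cons(e, b))))  →  cons(b, q(cons(cons(e, b), f(b, b))))   [R5 at 2.1]
4. cons(b, q(cons(cons(e, b), f(b, b))))  →  cons(b, q(cons(cons(e, b), s(b))))   [R4 at 2.1.2]
5. cons(b, q(cons(cons(e, b), s(b))))  →  cons(b, b)   [R7 at 2]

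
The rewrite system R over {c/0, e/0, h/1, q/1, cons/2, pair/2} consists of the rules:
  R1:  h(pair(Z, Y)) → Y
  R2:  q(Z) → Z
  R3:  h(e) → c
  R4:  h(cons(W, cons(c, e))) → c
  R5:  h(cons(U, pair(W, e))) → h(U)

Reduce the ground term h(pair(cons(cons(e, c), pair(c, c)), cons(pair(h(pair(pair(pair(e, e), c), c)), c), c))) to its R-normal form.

1. h(pair(cons(cons(e, c), pair(c, c)), cons(pair(h(pair(pair(pair(e, e), c), c)), c), c)))  →  cons(pair(h(pair(pair(pair(e, e), c), c)), c), c)   [R1 at ε]
2. cons(pair(h(pair(pair(pair(e, e), c), c)), c), c)  →  cons(pair(c, c), c)   [R1 at 1.1]

cons(pair(c, c), c)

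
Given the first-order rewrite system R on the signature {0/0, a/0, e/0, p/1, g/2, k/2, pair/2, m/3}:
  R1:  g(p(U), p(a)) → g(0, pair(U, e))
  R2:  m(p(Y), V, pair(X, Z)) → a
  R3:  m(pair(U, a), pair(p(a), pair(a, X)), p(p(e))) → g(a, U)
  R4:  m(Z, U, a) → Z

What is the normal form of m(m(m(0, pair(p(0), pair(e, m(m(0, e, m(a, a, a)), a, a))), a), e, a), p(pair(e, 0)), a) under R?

0

1. m(m(m(0, pair(p(0), pair(e, m(m(0, e, m(a, a, a)), a, a))), a), e, a), p(pair(e, 0)), a)  →  m(m(0, pair(p(0), pair(e, m(m(0, e, m(a, a, a)), a, a))), a), e, a)   [R4 at ε]
2. m(m(0, pair(p(0), pair(e, m(m(0, e, m(a, a, a)), a, a))), a), e, a)  →  m(0, pair(p(0), pair(e, m(m(0, e, m(a, a, a)), a, a))), a)   [R4 at ε]
3. m(0, pair(p(0), pair(e, m(m(0, e, m(a, a, a)), a, a))), a)  →  0   [R4 at ε]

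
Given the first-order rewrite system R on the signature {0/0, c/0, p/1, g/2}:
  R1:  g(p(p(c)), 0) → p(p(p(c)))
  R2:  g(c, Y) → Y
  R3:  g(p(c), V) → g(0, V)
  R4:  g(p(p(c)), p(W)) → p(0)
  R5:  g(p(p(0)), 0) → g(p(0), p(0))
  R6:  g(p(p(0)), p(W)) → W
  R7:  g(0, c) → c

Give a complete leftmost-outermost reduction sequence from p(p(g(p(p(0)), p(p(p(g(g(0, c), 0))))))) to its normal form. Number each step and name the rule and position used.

1. p(p(g(p(p(0)), p(p(p(g(g(0, c), 0)))))))  →  p(p(p(p(g(g(0, c), 0)))))   [R6 at 1.1]
2. p(p(p(p(g(g(0, c), 0)))))  →  p(p(p(p(g(c, 0)))))   [R7 at 1.1.1.1.1]
3. p(p(p(p(g(c, 0)))))  →  p(p(p(p(0))))   [R2 at 1.1.1.1]

p(p(p(p(0))))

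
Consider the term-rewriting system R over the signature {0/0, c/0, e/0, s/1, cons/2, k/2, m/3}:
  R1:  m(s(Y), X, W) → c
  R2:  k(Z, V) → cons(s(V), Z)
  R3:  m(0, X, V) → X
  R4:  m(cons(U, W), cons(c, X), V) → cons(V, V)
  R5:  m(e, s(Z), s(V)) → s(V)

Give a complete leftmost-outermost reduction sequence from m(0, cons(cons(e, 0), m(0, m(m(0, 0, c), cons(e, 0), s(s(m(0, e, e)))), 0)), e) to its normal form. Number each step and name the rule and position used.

1. m(0, cons(cons(e, 0), m(0, m(m(0, 0, c), cons(e, 0), s(s(m(0, e, e)))), 0)), e)  →  cons(cons(e, 0), m(0, m(m(0, 0, c), cons(e, 0), s(s(m(0, e, e)))), 0))   [R3 at ε]
2. cons(cons(e, 0), m(0, m(m(0, 0, c), cons(e, 0), s(s(m(0, e, e)))), 0))  →  cons(cons(e, 0), m(m(0, 0, c), cons(e, 0), s(s(m(0, e, e)))))   [R3 at 2]
3. cons(cons(e, 0), m(m(0, 0, c), cons(e, 0), s(s(m(0, e, e)))))  →  cons(cons(e, 0), m(0, cons(e, 0), s(s(m(0, e, e)))))   [R3 at 2.1]
4. cons(cons(e, 0), m(0, cons(e, 0), s(s(m(0, e, e)))))  →  cons(cons(e, 0), cons(e, 0))   [R3 at 2]

cons(cons(e, 0), cons(e, 0))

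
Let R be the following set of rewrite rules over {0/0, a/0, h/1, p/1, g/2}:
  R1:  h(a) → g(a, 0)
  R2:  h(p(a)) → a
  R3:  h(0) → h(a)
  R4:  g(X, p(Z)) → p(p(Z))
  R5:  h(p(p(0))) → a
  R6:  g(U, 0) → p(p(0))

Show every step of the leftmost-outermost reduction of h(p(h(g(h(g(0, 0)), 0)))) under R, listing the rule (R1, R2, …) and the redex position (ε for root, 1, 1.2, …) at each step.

1. h(p(h(g(h(g(0, 0)), 0))))  →  h(p(h(p(p(0)))))   [R6 at 1.1.1]
2. h(p(h(p(p(0)))))  →  h(p(a))   [R5 at 1.1]
3. h(p(a))  →  a   [R2 at ε]

a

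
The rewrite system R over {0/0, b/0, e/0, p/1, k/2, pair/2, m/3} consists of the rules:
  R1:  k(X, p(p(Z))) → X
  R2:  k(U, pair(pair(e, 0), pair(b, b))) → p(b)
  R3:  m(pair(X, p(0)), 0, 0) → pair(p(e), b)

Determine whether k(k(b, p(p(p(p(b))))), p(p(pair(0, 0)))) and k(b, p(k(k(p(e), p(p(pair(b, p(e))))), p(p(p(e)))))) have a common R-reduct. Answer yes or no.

Reduce t₁ = k(k(b, p(p(p(p(b))))), p(p(pair(0, 0)))):
1. k(k(b, p(p(p(p(b))))), p(p(pair(0, 0))))  →  k(b, p(p(p(p(b)))))   [R1 at ε]
2. k(b, p(p(p(p(b)))))  →  b   [R1 at ε]

Reduce t₂ = k(b, p(k(k(p(e), p(p(pair(b, p(e))))), p(p(p(e)))))):
1. k(b, p(k(k(p(e), p(p(pair(b, p(e))))), p(p(p(e))))))  →  k(b, p(k(p(e), p(p(pair(b, p(e)))))))   [R1 at 2.1]
2. k(b, p(k(p(e), p(p(pair(b, p(e)))))))  →  k(b, p(p(e)))   [R1 at 2.1]
3. k(b, p(p(e)))  →  b   [R1 at ε]

yes — NF(t₁) = b, NF(t₂) = b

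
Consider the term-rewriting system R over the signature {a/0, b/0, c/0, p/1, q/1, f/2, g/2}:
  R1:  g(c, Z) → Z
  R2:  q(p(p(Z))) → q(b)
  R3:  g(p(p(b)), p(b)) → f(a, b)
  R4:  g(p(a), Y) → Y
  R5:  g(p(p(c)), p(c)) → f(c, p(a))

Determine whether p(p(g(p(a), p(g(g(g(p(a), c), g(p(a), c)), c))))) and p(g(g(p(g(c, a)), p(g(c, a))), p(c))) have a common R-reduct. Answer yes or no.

Reduce t₁ = p(p(g(p(a), p(g(g(g(p(a), c), g(p(a), c)), c))))):
1. p(p(g(p(a), p(g(g(g(p(a), c), g(p(a), c)), c)))))  →  p(p(p(g(g(g(p(a), c), g(p(a), c)), c))))   [R4 at 1.1]
2. p(p(p(g(g(g(p(a), c), g(p(a), c)), c))))  →  p(p(p(g(g(c, g(p(a), c)), c))))   [R4 at 1.1.1.1.1]
3. p(p(p(g(g(c, g(p(a), c)), c))))  →  p(p(p(g(g(p(a), c), c))))   [R1 at 1.1.1.1]
4. p(p(p(g(g(p(a), c), c))))  →  p(p(p(g(c, c))))   [R4 at 1.1.1.1]
5. p(p(p(g(c, c))))  →  p(p(p(c)))   [R1 at 1.1.1]

Reduce t₂ = p(g(g(p(g(c, a)), p(g(c, a))), p(c))):
1. p(g(g(p(g(c, a)), p(g(c, a))), p(c)))  →  p(g(g(p(a), p(g(c, a))), p(c)))   [R1 at 1.1.1.1]
2. p(g(g(p(a), p(g(c, a))), p(c)))  →  p(g(p(g(c, a)), p(c)))   [R4 at 1.1]
3. p(g(p(g(c, a)), p(c)))  →  p(g(p(a), p(c)))   [R1 at 1.1.1]
4. p(g(p(a), p(c)))  →  p(p(c))   [R4 at 1]

no — NF(t₁) = p(p(p(c))), NF(t₂) = p(p(c))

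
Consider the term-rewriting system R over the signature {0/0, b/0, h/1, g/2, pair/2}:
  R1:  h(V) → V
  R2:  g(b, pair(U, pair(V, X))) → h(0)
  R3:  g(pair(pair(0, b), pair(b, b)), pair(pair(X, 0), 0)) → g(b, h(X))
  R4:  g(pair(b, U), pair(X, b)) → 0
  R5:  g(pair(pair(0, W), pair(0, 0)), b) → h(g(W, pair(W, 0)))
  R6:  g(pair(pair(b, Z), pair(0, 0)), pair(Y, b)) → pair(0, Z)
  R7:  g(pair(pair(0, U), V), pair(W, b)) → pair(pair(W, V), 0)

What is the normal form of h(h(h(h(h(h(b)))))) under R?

b

1. h(h(h(h(h(h(b))))))  →  h(h(h(h(h(b)))))   [R1 at ε]
2. h(h(h(h(h(b)))))  →  h(h(h(h(b))))   [R1 at ε]
3. h(h(h(h(b))))  →  h(h(h(b)))   [R1 at ε]
4. h(h(h(b)))  →  h(h(b))   [R1 at ε]
5. h(h(b))  →  h(b)   [R1 at ε]
6. h(b)  →  b   [R1 at ε]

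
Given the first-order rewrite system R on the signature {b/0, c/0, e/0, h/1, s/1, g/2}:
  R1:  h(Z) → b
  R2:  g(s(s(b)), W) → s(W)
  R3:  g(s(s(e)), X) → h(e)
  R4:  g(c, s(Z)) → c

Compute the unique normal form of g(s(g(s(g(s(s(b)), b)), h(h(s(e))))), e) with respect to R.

s(e)

1. g(s(g(s(g(s(s(b)), b)), h(h(s(e))))), e)  →  g(s(g(s(s(b)), h(h(s(e))))), e)   [R2 at 1.1.1.1]
2. g(s(g(s(s(b)), h(h(s(e))))), e)  →  g(s(s(h(h(s(e))))), e)   [R2 at 1.1]
3. g(s(s(h(h(s(e))))), e)  →  g(s(s(b)), e)   [R1 at 1.1.1]
4. g(s(s(b)), e)  →  s(e)   [R2 at ε]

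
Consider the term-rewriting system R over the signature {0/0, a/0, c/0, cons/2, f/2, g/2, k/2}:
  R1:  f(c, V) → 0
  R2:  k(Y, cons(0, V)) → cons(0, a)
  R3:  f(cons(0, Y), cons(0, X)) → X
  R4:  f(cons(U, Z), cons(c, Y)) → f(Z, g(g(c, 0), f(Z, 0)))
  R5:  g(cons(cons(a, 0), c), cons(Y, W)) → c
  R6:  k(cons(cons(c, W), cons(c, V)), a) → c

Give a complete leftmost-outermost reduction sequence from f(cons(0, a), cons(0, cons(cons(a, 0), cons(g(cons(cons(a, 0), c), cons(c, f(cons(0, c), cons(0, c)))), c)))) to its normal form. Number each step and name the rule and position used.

cons(cons(a, 0), cons(c, c))

1. f(cons(0, a), cons(0, cons(cons(a, 0), cons(g(cons(cons(a, 0), c), cons(c, f(cons(0, c), cons(0, c)))), c))))  →  cons(cons(a, 0), cons(g(cons(cons(a, 0), c), cons(c, f(cons(0, c), cons(0, c)))), c))   [R3 at ε]
2. cons(cons(a, 0), cons(g(cons(cons(a, 0), c), cons(c, f(cons(0, c), cons(0, c)))), c))  →  cons(cons(a, 0), cons(c, c))   [R5 at 2.1]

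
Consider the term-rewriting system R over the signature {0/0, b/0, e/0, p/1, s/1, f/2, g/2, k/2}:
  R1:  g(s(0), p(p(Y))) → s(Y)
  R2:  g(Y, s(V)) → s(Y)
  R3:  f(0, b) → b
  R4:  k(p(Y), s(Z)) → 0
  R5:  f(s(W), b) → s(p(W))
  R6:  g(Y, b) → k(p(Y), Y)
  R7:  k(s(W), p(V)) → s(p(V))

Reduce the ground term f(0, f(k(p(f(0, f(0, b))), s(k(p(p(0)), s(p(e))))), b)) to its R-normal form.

b

1. f(0, f(k(p(f(0, f(0, b))), s(k(p(p(0)), s(p(e))))), b))  →  f(0, f(0, b))   [R4 at 2.1]
2. f(0, f(0, b))  →  f(0, b)   [R3 at 2]
3. f(0, b)  →  b   [R3 at ε]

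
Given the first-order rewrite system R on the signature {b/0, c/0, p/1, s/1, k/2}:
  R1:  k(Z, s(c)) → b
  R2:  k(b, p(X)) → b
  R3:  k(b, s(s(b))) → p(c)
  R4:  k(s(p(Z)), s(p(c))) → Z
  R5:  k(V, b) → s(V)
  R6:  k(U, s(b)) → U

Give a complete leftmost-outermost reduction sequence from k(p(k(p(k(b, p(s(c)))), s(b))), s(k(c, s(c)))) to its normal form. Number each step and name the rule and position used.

1. k(p(k(p(k(b, p(s(c)))), s(b))), s(k(c, s(c))))  →  k(p(p(k(b, p(s(c))))), s(k(c, s(c))))   [R6 at 1.1]
2. k(p(p(k(b, p(s(c))))), s(k(c, s(c))))  →  k(p(p(b)), s(k(c, s(c))))   [R2 at 1.1.1]
3. k(p(p(b)), s(k(c, s(c))))  →  k(p(p(b)), s(b))   [R1 at 2.1]
4. k(p(p(b)), s(b))  →  p(p(b))   [R6 at ε]

p(p(b))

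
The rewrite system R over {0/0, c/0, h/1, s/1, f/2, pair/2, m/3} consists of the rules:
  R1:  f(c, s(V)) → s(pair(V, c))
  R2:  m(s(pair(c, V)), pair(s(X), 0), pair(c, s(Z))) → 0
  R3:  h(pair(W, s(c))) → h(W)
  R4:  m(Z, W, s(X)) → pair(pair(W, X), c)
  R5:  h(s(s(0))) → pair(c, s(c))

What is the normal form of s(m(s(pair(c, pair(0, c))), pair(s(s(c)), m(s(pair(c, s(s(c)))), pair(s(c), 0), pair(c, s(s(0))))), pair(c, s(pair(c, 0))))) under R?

1. s(m(s(pair(c, pair(0, c))), pair(s(s(c)), m(s(pair(c, s(s(c)))), pair(s(c), 0), pair(c, s(s(0))))), pair(c, s(pair(c, 0)))))  →  s(m(s(pair(c, pair(0, c))), pair(s(s(c)), 0), pair(c, s(pair(c, 0)))))   [R2 at 1.2.2]
2. s(m(s(pair(c, pair(0, c))), pair(s(s(c)), 0), pair(c, s(pair(c, 0)))))  →  s(0)   [R2 at 1]

s(0)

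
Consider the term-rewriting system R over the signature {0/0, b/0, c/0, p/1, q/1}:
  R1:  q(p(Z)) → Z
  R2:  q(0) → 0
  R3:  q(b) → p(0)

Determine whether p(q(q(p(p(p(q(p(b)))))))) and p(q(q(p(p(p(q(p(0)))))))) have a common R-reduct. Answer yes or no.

no — NF(t₁) = p(p(b)), NF(t₂) = p(p(0))

Reduce t₁ = p(q(q(p(p(p(q(p(b)))))))):
1. p(q(q(p(p(p(q(p(b))))))))  →  p(q(p(p(q(p(b))))))   [R1 at 1.1]
2. p(q(p(p(q(p(b))))))  →  p(p(q(p(b))))   [R1 at 1]
3. p(p(q(p(b))))  →  p(p(b))   [R1 at 1.1]

Reduce t₂ = p(q(q(p(p(p(q(p(0)))))))):
1. p(q(q(p(p(p(q(p(0))))))))  →  p(q(p(p(q(p(0))))))   [R1 at 1.1]
2. p(q(p(p(q(p(0))))))  →  p(p(q(p(0))))   [R1 at 1]
3. p(p(q(p(0))))  →  p(p(0))   [R1 at 1.1]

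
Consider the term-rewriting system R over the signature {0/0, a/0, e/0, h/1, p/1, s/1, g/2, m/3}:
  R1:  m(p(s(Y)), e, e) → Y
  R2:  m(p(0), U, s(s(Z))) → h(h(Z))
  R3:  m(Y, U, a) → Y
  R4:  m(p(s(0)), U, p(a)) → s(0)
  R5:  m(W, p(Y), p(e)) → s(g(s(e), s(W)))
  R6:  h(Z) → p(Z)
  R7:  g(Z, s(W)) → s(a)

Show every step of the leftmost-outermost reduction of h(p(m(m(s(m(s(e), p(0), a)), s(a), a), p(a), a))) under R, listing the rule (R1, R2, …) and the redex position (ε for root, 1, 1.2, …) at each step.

p(p(s(s(e))))

1. h(p(m(m(s(m(s(e), p(0), a)), s(a), a), p(a), a)))  →  p(p(m(m(s(m(s(e), p(0), a)), s(a), a), p(a), a)))   [R6 at ε]
2. p(p(m(m(s(m(s(e), p(0), a)), s(a), a), p(a), a)))  →  p(p(m(s(m(s(e), p(0), a)), s(a), a)))   [R3 at 1.1]
3. p(p(m(s(m(s(e), p(0), a)), s(a), a)))  →  p(p(s(m(s(e), p(0), a))))   [R3 at 1.1]
4. p(p(s(m(s(e), p(0), a))))  →  p(p(s(s(e))))   [R3 at 1.1.1]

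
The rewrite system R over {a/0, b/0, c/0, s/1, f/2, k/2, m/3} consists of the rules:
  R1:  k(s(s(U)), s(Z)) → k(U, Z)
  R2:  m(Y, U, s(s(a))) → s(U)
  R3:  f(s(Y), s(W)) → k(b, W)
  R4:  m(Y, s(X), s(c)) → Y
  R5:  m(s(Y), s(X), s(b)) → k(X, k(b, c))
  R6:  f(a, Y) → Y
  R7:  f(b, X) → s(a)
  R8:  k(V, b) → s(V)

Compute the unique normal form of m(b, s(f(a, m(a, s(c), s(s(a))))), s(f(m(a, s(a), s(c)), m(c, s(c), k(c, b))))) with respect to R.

b

1. m(b, s(f(a, m(a, s(c), s(s(a))))), s(f(m(a, s(a), s(c)), m(c, s(c), k(c, b)))))  →  m(b, s(m(a, s(c), s(s(a)))), s(f(m(a, s(a), s(c)), m(c, s(c), k(c, b)))))   [R6 at 2.1]
2. m(b, s(m(a, s(c), s(s(a)))), s(f(m(a, s(a), s(c)), m(c, s(c), k(c, b)))))  →  m(b, s(s(s(c))), s(f(m(a, s(a), s(c)), m(c, s(c), k(c, b)))))   [R2 at 2.1]
3. m(b, s(s(s(c))), s(f(m(a, s(a), s(c)), m(c, s(c), k(c, b)))))  →  m(b, s(s(s(c))), s(f(a, m(c, s(c), k(c, b)))))   [R4 at 3.1.1]
4. m(b, s(s(s(c))), s(f(a, m(c, s(c), k(c, b)))))  →  m(b, s(s(s(c))), s(m(c, s(c), k(c, b))))   [R6 at 3.1]
5. m(b, s(s(s(c))), s(m(c, s(c), k(c, b))))  →  m(b, s(s(s(c))), s(m(c, s(c), s(c))))   [R8 at 3.1.3]
6. m(b, s(s(s(c))), s(m(c, s(c), s(c))))  →  m(b, s(s(s(c))), s(c))   [R4 at 3.1]
7. m(b, s(s(s(c))), s(c))  →  b   [R4 at ε]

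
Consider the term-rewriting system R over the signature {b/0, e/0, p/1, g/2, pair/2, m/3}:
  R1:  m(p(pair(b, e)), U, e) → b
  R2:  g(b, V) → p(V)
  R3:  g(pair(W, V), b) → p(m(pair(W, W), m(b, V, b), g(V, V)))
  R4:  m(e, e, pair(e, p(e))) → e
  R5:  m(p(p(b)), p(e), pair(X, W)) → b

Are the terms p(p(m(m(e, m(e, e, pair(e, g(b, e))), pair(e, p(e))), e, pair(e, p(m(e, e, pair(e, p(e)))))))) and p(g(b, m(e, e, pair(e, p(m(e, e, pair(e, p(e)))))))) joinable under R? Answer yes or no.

yes — NF(t₁) = p(p(e)), NF(t₂) = p(p(e))

Reduce t₁ = p(p(m(m(e, m(e, e, pair(e, g(b, e))), pair(e, p(e))), e, pair(e, p(m(e, e, pair(e, p(e)))))))):
1. p(p(m(m(e, m(e, e, pair(e, g(b, e))), pair(e, p(e))), e, pair(e, p(m(e, e, pair(e, p(e))))))))  →  p(p(m(m(e, m(e, e, pair(e, p(e))), pair(e, p(e))), e, pair(e, p(m(e, e, pair(e, p(e))))))))   [R2 at 1.1.1.2.3.2]
2. p(p(m(m(e, m(e, e, pair(e, p(e))), pair(e, p(e))), e, pair(e, p(m(e, e, pair(e, p(e))))))))  →  p(p(m(m(e, e, pair(e, p(e))), e, pair(e, p(m(e, e, pair(e, p(e))))))))   [R4 at 1.1.1.2]
3. p(p(m(m(e, e, pair(e, p(e))), e, pair(e, p(m(e, e, pair(e, p(e))))))))  →  p(p(m(e, e, pair(e, p(m(e, e, pair(e, p(e))))))))   [R4 at 1.1.1]
4. p(p(m(e, e, pair(e, p(m(e, e, pair(e, p(e))))))))  →  p(p(m(e, e, pair(e, p(e)))))   [R4 at 1.1.3.2.1]
5. p(p(m(e, e, pair(e, p(e)))))  →  p(p(e))   [R4 at 1.1]

Reduce t₂ = p(g(b, m(e, e, pair(e, p(m(e, e, pair(e, p(e)))))))):
1. p(g(b, m(e, e, pair(e, p(m(e, e, pair(e, p(e))))))))  →  p(p(m(e, e, pair(e, p(m(e, e, pair(e, p(e))))))))   [R2 at 1]
2. p(p(m(e, e, pair(e, p(m(e, e, pair(e, p(e))))))))  →  p(p(m(e, e, pair(e, p(e)))))   [R4 at 1.1.3.2.1]
3. p(p(m(e, e, pair(e, p(e)))))  →  p(p(e))   [R4 at 1.1]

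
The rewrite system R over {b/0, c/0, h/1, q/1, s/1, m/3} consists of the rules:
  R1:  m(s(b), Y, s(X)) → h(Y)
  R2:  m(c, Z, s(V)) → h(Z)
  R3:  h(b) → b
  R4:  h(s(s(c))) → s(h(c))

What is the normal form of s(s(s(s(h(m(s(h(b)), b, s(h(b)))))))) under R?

s(s(s(s(b))))

1. s(s(s(s(h(m(s(h(b)), b, s(h(b))))))))  →  s(s(s(s(h(m(s(b), b, s(h(b))))))))   [R3 at 1.1.1.1.1.1.1]
2. s(s(s(s(h(m(s(b), b, s(h(b))))))))  →  s(s(s(s(h(h(b))))))   [R1 at 1.1.1.1.1]
3. s(s(s(s(h(h(b))))))  →  s(s(s(s(h(b)))))   [R3 at 1.1.1.1.1]
4. s(s(s(s(h(b)))))  →  s(s(s(s(b))))   [R3 at 1.1.1.1]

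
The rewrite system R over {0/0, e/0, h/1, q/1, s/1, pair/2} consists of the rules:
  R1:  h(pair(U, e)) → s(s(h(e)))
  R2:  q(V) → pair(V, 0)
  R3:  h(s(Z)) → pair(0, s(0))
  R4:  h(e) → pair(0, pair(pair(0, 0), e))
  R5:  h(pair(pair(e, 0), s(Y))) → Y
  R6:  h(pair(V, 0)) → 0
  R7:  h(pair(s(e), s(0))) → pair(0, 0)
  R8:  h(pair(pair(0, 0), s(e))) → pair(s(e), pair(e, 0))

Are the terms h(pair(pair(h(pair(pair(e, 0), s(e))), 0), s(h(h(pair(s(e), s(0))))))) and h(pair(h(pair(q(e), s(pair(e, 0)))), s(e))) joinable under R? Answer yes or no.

no — NF(t₁) = 0, NF(t₂) = e

Reduce t₁ = h(pair(pair(h(pair(pair(e, 0), s(e))), 0), s(h(h(pair(s(e), s(0))))))):
1. h(pair(pair(h(pair(pair(e, 0), s(e))), 0), s(h(h(pair(s(e), s(0)))))))  →  h(pair(pair(e, 0), s(h(h(pair(s(e), s(0)))))))   [R5 at 1.1.1]
2. h(pair(pair(e, 0), s(h(h(pair(s(e), s(0)))))))  →  h(h(pair(s(e), s(0))))   [R5 at ε]
3. h(h(pair(s(e), s(0))))  →  h(pair(0, 0))   [R7 at 1]
4. h(pair(0, 0))  →  0   [R6 at ε]

Reduce t₂ = h(pair(h(pair(q(e), s(pair(e, 0)))), s(e))):
1. h(pair(h(pair(q(e), s(pair(e, 0)))), s(e)))  →  h(pair(h(pair(pair(e, 0), s(pair(e, 0)))), s(e)))   [R2 at 1.1.1.1]
2. h(pair(h(pair(pair(e, 0), s(pair(e, 0)))), s(e)))  →  h(pair(pair(e, 0), s(e)))   [R5 at 1.1]
3. h(pair(pair(e, 0), s(e)))  →  e   [R5 at ε]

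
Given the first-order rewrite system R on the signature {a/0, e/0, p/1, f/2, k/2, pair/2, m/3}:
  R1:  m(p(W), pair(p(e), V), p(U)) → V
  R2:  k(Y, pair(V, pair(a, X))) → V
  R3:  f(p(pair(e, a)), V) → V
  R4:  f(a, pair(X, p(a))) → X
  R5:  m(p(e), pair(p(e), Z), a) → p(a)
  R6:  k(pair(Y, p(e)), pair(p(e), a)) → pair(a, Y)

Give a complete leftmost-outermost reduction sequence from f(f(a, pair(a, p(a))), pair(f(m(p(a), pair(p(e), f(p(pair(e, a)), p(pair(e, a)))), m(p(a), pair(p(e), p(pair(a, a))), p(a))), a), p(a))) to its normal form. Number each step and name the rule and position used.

a

1. f(f(a, pair(a, p(a))), pair(f(m(p(a), pair(p(e), f(p(pair(e, a)), p(pair(e, a)))), m(p(a), pair(p(e), p(pair(a, a))), p(a))), a), p(a)))  →  f(a, pair(f(m(p(a), pair(p(e), f(p(pair(e, a)), p(pair(e, a)))), m(p(a), pair(p(e), p(pair(a, a))), p(a))), a), p(a)))   [R4 at 1]
2. f(a, pair(f(m(p(a), pair(p(e), f(p(pair(e, a)), p(pair(e, a)))), m(p(a), pair(p(e), p(pair(a, a))), p(a))), a), p(a)))  →  f(m(p(a), pair(p(e), f(p(pair(e, a)), p(pair(e, a)))), m(p(a), pair(p(e), p(pair(a, a))), p(a))), a)   [R4 at ε]
3. f(m(p(a), pair(p(e), f(p(pair(e, a)), p(pair(e, a)))), m(p(a), pair(p(e), p(pair(a, a))), p(a))), a)  →  f(m(p(a), pair(p(e), p(pair(e, a))), m(p(a), pair(p(e), p(pair(a, a))), p(a))), a)   [R3 at 1.2.2]
4. f(m(p(a), pair(p(e), p(pair(e, a))), m(p(a), pair(p(e), p(pair(a, a))), p(a))), a)  →  f(m(p(a), pair(p(e), p(pair(e, a))), p(pair(a, a))), a)   [R1 at 1.3]
5. f(m(p(a), pair(p(e), p(pair(e, a))), p(pair(a, a))), a)  →  f(p(pair(e, a)), a)   [R1 at 1]
6. f(p(pair(e, a)), a)  →  a   [R3 at ε]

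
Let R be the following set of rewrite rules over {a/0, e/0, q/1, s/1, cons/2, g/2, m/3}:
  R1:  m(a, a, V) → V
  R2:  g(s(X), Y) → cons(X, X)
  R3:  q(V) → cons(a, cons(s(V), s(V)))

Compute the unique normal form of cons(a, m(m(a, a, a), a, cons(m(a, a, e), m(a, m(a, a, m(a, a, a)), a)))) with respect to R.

cons(a, cons(e, a))

1. cons(a, m(m(a, a, a), a, cons(m(a, a, e), m(a, m(a, a, m(a, a, a)), a))))  →  cons(a, m(a, a, cons(m(a, a, e), m(a, m(a, a, m(a, a, a)), a))))   [R1 at 2.1]
2. cons(a, m(a, a, cons(m(a, a, e), m(a, m(a, a, m(a, a, a)), a))))  →  cons(a, cons(m(a, a, e), m(a, m(a, a, m(a, a, a)), a)))   [R1 at 2]
3. cons(a, cons(m(a, a, e), m(a, m(a, a, m(a, a, a)), a)))  →  cons(a, cons(e, m(a, m(a, a, m(a, a, a)), a)))   [R1 at 2.1]
4. cons(a, cons(e, m(a, m(a, a, m(a, a, a)), a)))  →  cons(a, cons(e, m(a, m(a, a, a), a)))   [R1 at 2.2.2]
5. cons(a, cons(e, m(a, m(a, a, a), a)))  →  cons(a, cons(e, m(a, a, a)))   [R1 at 2.2.2]
6. cons(a, cons(e, m(a, a, a)))  →  cons(a, cons(e, a))   [R1 at 2.2]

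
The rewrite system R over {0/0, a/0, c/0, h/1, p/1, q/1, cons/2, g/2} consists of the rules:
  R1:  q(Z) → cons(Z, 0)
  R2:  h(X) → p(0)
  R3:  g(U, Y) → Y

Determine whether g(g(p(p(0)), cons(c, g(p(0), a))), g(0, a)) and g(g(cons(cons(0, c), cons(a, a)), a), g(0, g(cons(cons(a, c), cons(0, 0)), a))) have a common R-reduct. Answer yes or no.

Reduce t₁ = g(g(p(p(0)), cons(c, g(p(0), a))), g(0, a)):
1. g(g(p(p(0)), cons(c, g(p(0), a))), g(0, a))  →  g(0, a)   [R3 at ε]
2. g(0, a)  →  a   [R3 at ε]

Reduce t₂ = g(g(cons(cons(0, c), cons(a, a)), a), g(0, g(cons(cons(a, c), cons(0, 0)), a))):
1. g(g(cons(cons(0, c), cons(a, a)), a), g(0, g(cons(cons(a, c), cons(0, 0)), a)))  →  g(0, g(cons(cons(a, c), cons(0, 0)), a))   [R3 at ε]
2. g(0, g(cons(cons(a, c), cons(0, 0)), a))  →  g(cons(cons(a, c), cons(0, 0)), a)   [R3 at ε]
3. g(cons(cons(a, c), cons(0, 0)), a)  →  a   [R3 at ε]

yes — NF(t₁) = a, NF(t₂) = a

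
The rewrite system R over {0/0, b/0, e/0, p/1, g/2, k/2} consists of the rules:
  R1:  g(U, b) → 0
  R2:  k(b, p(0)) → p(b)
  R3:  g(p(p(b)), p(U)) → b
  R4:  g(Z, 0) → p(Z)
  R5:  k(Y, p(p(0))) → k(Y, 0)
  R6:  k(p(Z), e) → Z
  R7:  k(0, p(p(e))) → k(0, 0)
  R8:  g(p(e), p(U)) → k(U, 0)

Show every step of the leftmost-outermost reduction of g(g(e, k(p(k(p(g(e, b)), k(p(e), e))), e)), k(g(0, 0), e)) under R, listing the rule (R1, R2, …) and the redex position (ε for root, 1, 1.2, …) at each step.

p(p(e))

1. g(g(e, k(p(k(p(g(e, b)), k(p(e), e))), e)), k(g(0, 0), e))  →  g(g(e, k(p(g(e, b)), k(p(e), e))), k(g(0, 0), e))   [R6 at 1.2]
2. g(g(e, k(p(g(e, b)), k(p(e), e))), k(g(0, 0), e))  →  g(g(e, k(p(0), k(p(e), e))), k(g(0, 0), e))   [R1 at 1.2.1.1]
3. g(g(e, k(p(0), k(p(e), e))), k(g(0, 0), e))  →  g(g(e, k(p(0), e)), k(g(0, 0), e))   [R6 at 1.2.2]
4. g(g(e, k(p(0), e)), k(g(0, 0), e))  →  g(g(e, 0), k(g(0, 0), e))   [R6 at 1.2]
5. g(g(e, 0), k(g(0, 0), e))  →  g(p(e), k(g(0, 0), e))   [R4 at 1]
6. g(p(e), k(g(0, 0), e))  →  g(p(e), k(p(0), e))   [R4 at 2.1]
7. g(p(e), k(p(0), e))  →  g(p(e), 0)   [R6 at 2]
8. g(p(e), 0)  →  p(p(e))   [R4 at ε]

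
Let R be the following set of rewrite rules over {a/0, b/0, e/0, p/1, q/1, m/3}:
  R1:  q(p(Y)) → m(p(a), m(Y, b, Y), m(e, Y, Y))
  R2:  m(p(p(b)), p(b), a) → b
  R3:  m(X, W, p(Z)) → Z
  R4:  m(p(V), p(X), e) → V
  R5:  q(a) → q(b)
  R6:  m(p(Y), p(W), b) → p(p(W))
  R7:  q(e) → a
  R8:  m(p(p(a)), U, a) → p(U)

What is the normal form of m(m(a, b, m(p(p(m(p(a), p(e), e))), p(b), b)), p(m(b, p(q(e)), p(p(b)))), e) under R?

b

1. m(m(a, b, m(p(p(m(p(a), p(e), e))), p(b), b)), p(m(b, p(q(e)), p(p(b)))), e)  →  m(m(a, b, p(p(b))), p(m(b, p(q(e)), p(p(b)))), e)   [R6 at 1.3]
2. m(m(a, b, p(p(b))), p(m(b, p(q(e)), p(p(b)))), e)  →  m(p(b), p(m(b, p(q(e)), p(p(b)))), e)   [R3 at 1]
3. m(p(b), p(m(b, p(q(e)), p(p(b)))), e)  →  b   [R4 at ε]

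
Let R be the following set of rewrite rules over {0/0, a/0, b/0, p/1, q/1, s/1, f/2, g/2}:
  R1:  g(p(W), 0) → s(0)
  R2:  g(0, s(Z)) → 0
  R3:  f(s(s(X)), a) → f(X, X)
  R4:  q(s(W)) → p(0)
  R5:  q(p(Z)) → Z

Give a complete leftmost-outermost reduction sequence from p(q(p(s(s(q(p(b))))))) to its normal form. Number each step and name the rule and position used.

1. p(q(p(s(s(q(p(b)))))))  →  p(s(s(q(p(b)))))   [R5 at 1]
2. p(s(s(q(p(b)))))  →  p(s(s(b)))   [R5 at 1.1.1]

p(s(s(b)))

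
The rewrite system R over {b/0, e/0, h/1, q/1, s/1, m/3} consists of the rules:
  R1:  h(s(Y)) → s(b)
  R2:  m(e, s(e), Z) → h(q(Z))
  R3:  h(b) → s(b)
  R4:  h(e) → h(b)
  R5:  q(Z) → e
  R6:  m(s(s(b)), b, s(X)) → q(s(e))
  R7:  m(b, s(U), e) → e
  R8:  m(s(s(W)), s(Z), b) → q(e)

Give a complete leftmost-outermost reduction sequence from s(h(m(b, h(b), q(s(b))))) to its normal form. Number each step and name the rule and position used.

s(s(b))

1. s(h(m(b, h(b), q(s(b)))))  →  s(h(m(b, s(b), q(s(b)))))   [R3 at 1.1.2]
2. s(h(m(b, s(b), q(s(b)))))  →  s(h(m(b, s(b), e)))   [R5 at 1.1.3]
3. s(h(m(b, s(b), e)))  →  s(h(e))   [R7 at 1.1]
4. s(h(e))  →  s(h(b))   [R4 at 1]
5. s(h(b))  →  s(s(b))   [R3 at 1]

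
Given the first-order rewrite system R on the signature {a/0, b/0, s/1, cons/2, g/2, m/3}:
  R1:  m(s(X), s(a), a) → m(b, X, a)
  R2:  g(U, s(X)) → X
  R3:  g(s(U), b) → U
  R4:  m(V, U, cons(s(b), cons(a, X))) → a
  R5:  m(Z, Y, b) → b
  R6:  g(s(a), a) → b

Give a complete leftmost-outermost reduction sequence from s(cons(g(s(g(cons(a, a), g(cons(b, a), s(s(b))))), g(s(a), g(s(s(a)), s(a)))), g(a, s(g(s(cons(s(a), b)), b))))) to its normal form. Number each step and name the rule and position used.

s(cons(b, cons(s(a), b)))

1. s(cons(g(s(g(cons(a, a), g(cons(b, a), s(s(b))))), g(s(a), g(s(s(a)), s(a)))), g(a, s(g(s(cons(s(a), b)), b)))))  →  s(cons(g(s(g(cons(a, a), s(b))), g(s(a), g(s(s(a)), s(a)))), g(a, s(g(s(cons(s(a), b)), b)))))   [R2 at 1.1.1.1.2]
2. s(cons(g(s(g(cons(a, a), s(b))), g(s(a), g(s(s(a)), s(a)))), g(a, s(g(s(cons(s(a), b)), b)))))  →  s(cons(g(s(b), g(s(a), g(s(s(a)), s(a)))), g(a, s(g(s(cons(s(a), b)), b)))))   [R2 at 1.1.1.1]
3. s(cons(g(s(b), g(s(a), g(s(s(a)), s(a)))), g(a, s(g(s(cons(s(a), b)), b)))))  →  s(cons(g(s(b), g(s(a), a)), g(a, s(g(s(cons(s(a), b)), b)))))   [R2 at 1.1.2.2]
4. s(cons(g(s(b), g(s(a), a)), g(a, s(g(s(cons(s(a), b)), b)))))  →  s(cons(g(s(b), b), g(a, s(g(s(cons(s(a), b)), b)))))   [R6 at 1.1.2]
5. s(cons(g(s(b), b), g(a, s(g(s(cons(s(a), b)), b)))))  →  s(cons(b, g(a, s(g(s(cons(s(a), b)), b)))))   [R3 at 1.1]
6. s(cons(b, g(a, s(g(s(cons(s(a), b)), b)))))  →  s(cons(b, g(s(cons(s(a), b)), b)))   [R2 at 1.2]
7. s(cons(b, g(s(cons(s(a), b)), b)))  →  s(cons(b, cons(s(a), b)))   [R3 at 1.2]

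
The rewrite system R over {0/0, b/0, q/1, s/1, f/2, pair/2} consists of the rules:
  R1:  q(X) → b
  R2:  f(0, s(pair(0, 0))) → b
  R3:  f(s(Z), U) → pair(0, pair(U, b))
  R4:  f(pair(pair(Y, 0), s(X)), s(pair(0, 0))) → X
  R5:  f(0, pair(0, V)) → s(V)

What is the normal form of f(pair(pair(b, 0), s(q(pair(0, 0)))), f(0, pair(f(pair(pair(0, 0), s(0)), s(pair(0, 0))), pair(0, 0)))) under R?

1. f(pair(pair(b, 0), s(q(pair(0, 0)))), f(0, pair(f(pair(pair(0, 0), s(0)), s(pair(0, 0))), pair(0, 0))))  →  f(pair(pair(b, 0), s(b)), f(0, pair(f(pair(pair(0, 0), s(0)), s(pair(0, 0))), pair(0, 0))))   [R1 at 1.2.1]
2. f(pair(pair(b, 0), s(b)), f(0, pair(f(pair(pair(0, 0), s(0)), s(pair(0, 0))), pair(0, 0))))  →  f(pair(pair(b, 0), s(b)), f(0, pair(0, pair(0, 0))))   [R4 at 2.2.1]
3. f(pair(pair(b, 0), s(b)), f(0, pair(0, pair(0, 0))))  →  f(pair(pair(b, 0), s(b)), s(pair(0, 0)))   [R5 at 2]
4. f(pair(pair(b, 0), s(b)), s(pair(0, 0)))  →  b   [R4 at ε]

b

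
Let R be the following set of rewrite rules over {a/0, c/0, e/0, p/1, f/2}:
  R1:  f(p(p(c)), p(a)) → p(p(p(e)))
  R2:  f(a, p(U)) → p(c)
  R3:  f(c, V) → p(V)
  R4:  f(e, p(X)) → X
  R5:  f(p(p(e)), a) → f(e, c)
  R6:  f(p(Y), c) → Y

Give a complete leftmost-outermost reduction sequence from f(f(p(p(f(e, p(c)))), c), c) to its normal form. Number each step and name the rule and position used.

c

1. f(f(p(p(f(e, p(c)))), c), c)  →  f(p(f(e, p(c))), c)   [R6 at 1]
2. f(p(f(e, p(c))), c)  →  f(e, p(c))   [R6 at ε]
3. f(e, p(c))  →  c   [R4 at ε]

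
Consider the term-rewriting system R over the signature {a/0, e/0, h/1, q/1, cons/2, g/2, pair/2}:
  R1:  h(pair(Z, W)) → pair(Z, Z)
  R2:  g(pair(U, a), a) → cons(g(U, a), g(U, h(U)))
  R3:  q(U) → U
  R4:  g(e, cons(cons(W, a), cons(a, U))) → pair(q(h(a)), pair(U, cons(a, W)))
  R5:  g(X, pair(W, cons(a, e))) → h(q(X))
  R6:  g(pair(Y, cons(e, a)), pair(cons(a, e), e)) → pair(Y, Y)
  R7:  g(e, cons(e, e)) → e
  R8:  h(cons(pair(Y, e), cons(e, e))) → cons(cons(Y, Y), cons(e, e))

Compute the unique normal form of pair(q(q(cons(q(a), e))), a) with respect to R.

1. pair(q(q(cons(q(a), e))), a)  →  pair(q(cons(q(a), e)), a)   [R3 at 1]
2. pair(q(cons(q(a), e)), a)  →  pair(cons(q(a), e), a)   [R3 at 1]
3. pair(cons(q(a), e), a)  →  pair(cons(a, e), a)   [R3 at 1.1]

pair(cons(a, e), a)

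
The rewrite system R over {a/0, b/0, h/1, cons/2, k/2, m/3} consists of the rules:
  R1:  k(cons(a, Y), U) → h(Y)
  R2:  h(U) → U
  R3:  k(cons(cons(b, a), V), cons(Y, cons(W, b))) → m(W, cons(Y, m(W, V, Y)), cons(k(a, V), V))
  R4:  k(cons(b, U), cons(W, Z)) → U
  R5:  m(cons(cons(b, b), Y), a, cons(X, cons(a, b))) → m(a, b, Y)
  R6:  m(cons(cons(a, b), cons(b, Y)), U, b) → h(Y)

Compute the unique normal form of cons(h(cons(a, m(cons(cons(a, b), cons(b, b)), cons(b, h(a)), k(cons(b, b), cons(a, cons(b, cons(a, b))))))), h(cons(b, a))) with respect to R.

cons(cons(a, b), cons(b, a))

1. cons(h(cons(a, m(cons(cons(a, b), cons(b, b)), cons(b, h(a)), k(cons(b, b), cons(a, cons(b, cons(a, b))))))), h(cons(b, a)))  →  cons(cons(a, m(cons(cons(a, b), cons(b, b)), cons(b, h(a)), k(cons(b, b), cons(a, cons(b, cons(a, b)))))), h(cons(b, a)))   [R2 at 1]
2. cons(cons(a, m(cons(cons(a, b), cons(b, b)), cons(b, h(a)), k(cons(b, b), cons(a, cons(b, cons(a, b)))))), h(cons(b, a)))  →  cons(cons(a, m(cons(cons(a, b), cons(b, b)), cons(b, a), k(cons(b, b), cons(a, cons(b, cons(a, b)))))), h(cons(b, a)))   [R2 at 1.2.2.2]
3. cons(cons(a, m(cons(cons(a, b), cons(b, b)), cons(b, a), k(cons(b, b), cons(a, cons(b, cons(a, b)))))), h(cons(b, a)))  →  cons(cons(a, m(cons(cons(a, b), cons(b, b)), cons(b, a), b)), h(cons(b, a)))   [R4 at 1.2.3]
4. cons(cons(a, m(cons(cons(a, b), cons(b, b)), cons(b, a), b)), h(cons(b, a)))  →  cons(cons(a, h(b)), h(cons(b, a)))   [R6 at 1.2]
5. cons(cons(a, h(b)), h(cons(b, a)))  →  cons(cons(a, b), h(cons(b, a)))   [R2 at 1.2]
6. cons(cons(a, b), h(cons(b, a)))  →  cons(cons(a, b), cons(b, a))   [R2 at 2]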